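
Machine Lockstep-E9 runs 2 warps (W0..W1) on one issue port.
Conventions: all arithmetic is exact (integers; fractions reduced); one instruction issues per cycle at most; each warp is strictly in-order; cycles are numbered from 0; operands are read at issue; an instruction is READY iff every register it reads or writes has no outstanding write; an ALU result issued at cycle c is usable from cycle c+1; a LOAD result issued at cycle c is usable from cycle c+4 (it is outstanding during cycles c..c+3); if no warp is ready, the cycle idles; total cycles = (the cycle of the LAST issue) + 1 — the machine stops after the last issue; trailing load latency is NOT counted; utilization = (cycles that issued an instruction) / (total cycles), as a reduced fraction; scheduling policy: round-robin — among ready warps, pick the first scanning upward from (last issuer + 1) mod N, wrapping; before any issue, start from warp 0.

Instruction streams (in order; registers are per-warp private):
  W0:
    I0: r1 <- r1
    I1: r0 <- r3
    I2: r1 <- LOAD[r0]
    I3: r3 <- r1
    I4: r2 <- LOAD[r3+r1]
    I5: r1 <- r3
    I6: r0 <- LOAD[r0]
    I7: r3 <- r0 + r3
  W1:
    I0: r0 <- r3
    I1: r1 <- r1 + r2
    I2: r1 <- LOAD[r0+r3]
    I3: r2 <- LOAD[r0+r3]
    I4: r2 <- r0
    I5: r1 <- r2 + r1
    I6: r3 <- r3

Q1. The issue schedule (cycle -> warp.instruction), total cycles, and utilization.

cycle 0: W0.I0
cycle 1: W1.I0
cycle 2: W0.I1
cycle 3: W1.I1
cycle 4: W0.I2
cycle 5: W1.I2
cycle 6: W1.I3
cycle 7: idle
cycle 8: W0.I3
cycle 9: W0.I4
cycle 10: W1.I4
cycle 11: W0.I5
cycle 12: W1.I5
cycle 13: W0.I6
cycle 14: W1.I6
cycle 15: idle
cycle 16: idle
cycle 17: W0.I7

Answer: 18 cycles, utilization 5/6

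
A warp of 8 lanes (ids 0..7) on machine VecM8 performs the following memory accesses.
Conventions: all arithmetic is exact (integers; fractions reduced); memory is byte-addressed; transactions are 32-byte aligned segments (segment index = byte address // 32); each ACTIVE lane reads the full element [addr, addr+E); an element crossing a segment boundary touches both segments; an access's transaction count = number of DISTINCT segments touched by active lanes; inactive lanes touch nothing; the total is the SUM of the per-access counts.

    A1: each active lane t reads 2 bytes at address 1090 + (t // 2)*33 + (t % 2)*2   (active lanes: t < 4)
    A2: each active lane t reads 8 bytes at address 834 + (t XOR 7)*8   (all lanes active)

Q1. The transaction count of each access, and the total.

A1: 2 transactions
A2: 3 transactions

Answer: 2,3; total 5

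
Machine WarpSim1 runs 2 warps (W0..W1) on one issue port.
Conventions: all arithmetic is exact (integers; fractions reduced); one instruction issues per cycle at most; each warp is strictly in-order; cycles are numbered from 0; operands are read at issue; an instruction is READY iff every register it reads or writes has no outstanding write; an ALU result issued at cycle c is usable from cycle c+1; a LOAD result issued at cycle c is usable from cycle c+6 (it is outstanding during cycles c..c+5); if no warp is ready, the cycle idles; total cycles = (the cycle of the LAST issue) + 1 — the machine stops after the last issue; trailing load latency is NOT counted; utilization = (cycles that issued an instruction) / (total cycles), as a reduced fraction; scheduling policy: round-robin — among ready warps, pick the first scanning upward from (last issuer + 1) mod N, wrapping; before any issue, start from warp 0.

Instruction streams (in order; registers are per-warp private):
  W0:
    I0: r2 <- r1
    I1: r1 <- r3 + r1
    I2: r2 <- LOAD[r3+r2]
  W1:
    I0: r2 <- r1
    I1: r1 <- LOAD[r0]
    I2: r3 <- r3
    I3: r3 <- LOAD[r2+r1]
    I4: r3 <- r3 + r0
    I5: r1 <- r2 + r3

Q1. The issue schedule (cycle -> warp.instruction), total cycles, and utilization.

cycle 0: W0.I0
cycle 1: W1.I0
cycle 2: W0.I1
cycle 3: W1.I1
cycle 4: W0.I2
cycle 5: W1.I2
cycle 6: idle
cycle 7: idle
cycle 8: idle
cycle 9: W1.I3
cycle 10: idle
cycle 11: idle
cycle 12: idle
cycle 13: idle
cycle 14: idle
cycle 15: W1.I4
cycle 16: W1.I5

Answer: 17 cycles, utilization 9/17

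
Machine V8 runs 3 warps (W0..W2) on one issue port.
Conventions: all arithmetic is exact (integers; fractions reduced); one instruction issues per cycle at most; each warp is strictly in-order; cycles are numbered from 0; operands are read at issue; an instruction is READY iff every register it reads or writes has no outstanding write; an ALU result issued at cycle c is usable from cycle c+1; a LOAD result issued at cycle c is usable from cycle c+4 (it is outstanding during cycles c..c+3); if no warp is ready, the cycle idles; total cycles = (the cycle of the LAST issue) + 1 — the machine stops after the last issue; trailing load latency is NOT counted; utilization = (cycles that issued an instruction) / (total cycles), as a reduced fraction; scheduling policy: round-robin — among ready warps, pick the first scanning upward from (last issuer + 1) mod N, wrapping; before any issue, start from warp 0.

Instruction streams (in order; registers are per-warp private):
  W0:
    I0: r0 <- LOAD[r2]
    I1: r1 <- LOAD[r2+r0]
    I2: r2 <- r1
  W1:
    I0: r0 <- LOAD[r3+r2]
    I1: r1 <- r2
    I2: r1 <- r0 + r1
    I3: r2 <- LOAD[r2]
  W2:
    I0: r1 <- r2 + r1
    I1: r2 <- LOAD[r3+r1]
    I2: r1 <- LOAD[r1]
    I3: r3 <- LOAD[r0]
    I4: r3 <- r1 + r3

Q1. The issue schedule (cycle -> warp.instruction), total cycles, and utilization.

cycle 0: W0.I0
cycle 1: W1.I0
cycle 2: W2.I0
cycle 3: W1.I1
cycle 4: W2.I1
cycle 5: W0.I1
cycle 6: W1.I2
cycle 7: W2.I2
cycle 8: W1.I3
cycle 9: W2.I3
cycle 10: W0.I2
cycle 11: idle
cycle 12: idle
cycle 13: W2.I4

Answer: 14 cycles, utilization 6/7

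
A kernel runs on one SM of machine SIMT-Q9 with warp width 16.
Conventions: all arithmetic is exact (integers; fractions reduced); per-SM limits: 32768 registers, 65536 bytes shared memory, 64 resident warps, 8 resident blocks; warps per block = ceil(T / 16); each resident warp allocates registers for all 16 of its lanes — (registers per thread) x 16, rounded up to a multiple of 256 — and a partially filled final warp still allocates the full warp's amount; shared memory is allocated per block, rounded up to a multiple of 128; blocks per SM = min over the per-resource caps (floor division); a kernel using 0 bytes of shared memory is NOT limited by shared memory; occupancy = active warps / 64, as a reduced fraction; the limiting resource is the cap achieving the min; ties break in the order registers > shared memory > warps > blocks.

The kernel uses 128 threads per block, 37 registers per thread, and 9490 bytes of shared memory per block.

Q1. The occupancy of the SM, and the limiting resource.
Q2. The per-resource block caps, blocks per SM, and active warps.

Answer: occupancy 5/8, limited by registers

registers: 5 blocks
shared memory: 6 blocks
warps: 8 blocks
blocks: 8 blocks

Answer: 5 blocks, 40 active warps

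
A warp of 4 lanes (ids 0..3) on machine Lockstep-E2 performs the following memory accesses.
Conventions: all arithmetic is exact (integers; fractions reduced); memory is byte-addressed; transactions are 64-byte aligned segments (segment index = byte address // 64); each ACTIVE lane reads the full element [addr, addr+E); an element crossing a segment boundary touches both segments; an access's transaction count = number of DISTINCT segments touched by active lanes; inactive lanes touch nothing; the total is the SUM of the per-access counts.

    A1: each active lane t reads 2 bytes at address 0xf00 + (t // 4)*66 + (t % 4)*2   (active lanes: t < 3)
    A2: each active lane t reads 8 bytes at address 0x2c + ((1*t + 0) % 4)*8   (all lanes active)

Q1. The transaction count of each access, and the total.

A1: 1 transaction
A2: 2 transactions

Answer: 1,2; total 3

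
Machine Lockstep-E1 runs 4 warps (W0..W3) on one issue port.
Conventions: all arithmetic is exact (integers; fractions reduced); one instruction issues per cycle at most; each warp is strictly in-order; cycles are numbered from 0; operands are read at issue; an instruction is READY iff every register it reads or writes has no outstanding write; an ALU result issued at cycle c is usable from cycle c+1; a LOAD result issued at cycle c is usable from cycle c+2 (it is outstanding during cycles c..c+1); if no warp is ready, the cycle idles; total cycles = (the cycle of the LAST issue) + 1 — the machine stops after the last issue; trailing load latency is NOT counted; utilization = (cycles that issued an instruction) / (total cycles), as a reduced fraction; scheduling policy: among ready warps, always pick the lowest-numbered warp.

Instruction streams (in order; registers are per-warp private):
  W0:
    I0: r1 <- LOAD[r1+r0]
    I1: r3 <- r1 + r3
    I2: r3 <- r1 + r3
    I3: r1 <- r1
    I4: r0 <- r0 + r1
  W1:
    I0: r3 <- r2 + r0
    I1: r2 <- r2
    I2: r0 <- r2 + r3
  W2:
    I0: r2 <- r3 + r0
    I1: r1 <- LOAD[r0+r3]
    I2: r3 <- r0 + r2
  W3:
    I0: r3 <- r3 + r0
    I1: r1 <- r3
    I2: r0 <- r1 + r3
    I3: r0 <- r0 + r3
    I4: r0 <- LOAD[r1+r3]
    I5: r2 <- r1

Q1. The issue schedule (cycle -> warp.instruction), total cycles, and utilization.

cycle 0: W0.I0
cycle 1: W1.I0
cycle 2: W0.I1
cycle 3: W0.I2
cycle 4: W0.I3
cycle 5: W0.I4
cycle 6: W1.I1
cycle 7: W1.I2
cycle 8: W2.I0
cycle 9: W2.I1
cycle 10: W2.I2
cycle 11: W3.I0
cycle 12: W3.I1
cycle 13: W3.I2
cycle 14: W3.I3
cycle 15: W3.I4
cycle 16: W3.I5

Answer: 17 cycles, utilization 1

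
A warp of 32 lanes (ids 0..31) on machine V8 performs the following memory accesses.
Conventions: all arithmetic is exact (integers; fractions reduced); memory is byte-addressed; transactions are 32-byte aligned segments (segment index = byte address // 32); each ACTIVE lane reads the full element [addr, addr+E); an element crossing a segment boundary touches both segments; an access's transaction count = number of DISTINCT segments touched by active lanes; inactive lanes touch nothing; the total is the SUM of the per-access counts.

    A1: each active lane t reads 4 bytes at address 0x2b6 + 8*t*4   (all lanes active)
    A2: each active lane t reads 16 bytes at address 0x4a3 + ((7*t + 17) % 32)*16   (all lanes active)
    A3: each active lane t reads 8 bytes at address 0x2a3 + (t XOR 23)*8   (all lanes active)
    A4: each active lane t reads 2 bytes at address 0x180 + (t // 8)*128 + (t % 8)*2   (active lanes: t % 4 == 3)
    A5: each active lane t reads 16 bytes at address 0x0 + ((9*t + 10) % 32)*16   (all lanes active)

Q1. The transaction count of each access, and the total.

A1: 32 transactions
A2: 17 transactions
A3: 9 transactions
A4: 4 transactions
A5: 16 transactions

Answer: 32,17,9,4,16; total 78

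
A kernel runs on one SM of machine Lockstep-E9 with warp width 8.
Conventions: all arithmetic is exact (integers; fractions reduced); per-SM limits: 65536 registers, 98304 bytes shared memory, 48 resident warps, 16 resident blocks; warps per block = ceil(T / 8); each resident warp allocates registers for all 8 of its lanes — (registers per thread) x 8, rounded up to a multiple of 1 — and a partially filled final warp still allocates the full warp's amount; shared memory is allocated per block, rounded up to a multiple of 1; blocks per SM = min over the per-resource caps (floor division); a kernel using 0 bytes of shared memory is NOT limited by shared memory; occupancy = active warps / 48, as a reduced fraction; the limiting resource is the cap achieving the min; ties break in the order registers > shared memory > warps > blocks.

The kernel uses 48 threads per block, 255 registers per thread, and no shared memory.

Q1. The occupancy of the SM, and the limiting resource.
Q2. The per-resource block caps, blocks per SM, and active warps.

Answer: occupancy 5/8, limited by registers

registers: 5 blocks
shared memory: no limit (kernel uses none)
warps: 8 blocks
blocks: 16 blocks

Answer: 5 blocks, 30 active warps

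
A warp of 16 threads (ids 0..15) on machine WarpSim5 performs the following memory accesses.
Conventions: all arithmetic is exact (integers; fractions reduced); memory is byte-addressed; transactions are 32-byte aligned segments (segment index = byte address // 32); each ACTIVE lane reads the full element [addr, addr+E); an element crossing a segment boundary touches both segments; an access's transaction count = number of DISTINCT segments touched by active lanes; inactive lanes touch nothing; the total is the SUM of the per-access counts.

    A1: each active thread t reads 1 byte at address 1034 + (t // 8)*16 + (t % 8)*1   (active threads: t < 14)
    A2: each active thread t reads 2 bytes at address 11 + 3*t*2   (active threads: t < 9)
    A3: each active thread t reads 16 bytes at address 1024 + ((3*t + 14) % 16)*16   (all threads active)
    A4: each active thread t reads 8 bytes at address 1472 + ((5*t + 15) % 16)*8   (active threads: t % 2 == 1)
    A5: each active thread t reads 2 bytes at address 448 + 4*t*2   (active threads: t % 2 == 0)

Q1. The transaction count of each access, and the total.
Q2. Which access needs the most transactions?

A1: 1 transaction
A2: 2 transactions
A3: 8 transactions
A4: 4 transactions
A5: 4 transactions

Answer: 1,2,8,4,4; total 19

Answer: A3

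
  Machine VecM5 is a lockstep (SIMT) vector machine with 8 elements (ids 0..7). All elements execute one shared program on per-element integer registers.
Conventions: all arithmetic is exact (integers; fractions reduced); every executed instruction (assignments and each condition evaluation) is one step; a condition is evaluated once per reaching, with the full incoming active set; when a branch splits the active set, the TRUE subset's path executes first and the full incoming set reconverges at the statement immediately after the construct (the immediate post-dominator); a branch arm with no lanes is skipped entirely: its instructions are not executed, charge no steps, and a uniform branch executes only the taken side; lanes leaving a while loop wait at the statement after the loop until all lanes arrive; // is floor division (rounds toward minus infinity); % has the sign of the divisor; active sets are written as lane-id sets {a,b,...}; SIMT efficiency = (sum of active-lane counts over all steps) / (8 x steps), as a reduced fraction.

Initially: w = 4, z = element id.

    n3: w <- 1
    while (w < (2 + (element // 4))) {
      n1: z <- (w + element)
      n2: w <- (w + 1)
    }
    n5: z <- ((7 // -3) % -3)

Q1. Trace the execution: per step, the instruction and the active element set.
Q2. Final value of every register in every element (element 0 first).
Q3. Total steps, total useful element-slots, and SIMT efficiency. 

step 0: w <- 1                       {0,1,2,3,4,5,6,7}
step 1: eval (w < (2 + (element // 4))) {0,1,2,3,4,5,6,7}
step 2: z <- (w + element)           {0,1,2,3,4,5,6,7}
step 3: w <- (w + 1)                 {0,1,2,3,4,5,6,7}
step 4: eval (w < (2 + (element // 4))) {0,1,2,3,4,5,6,7}
step 5: z <- (w + element)           {4,5,6,7}
step 6: w <- (w + 1)                 {4,5,6,7}
step 7: eval (w < (2 + (element // 4))) {4,5,6,7}
step 8: z <- ((7 // -3) % -3)        {0,1,2,3,4,5,6,7}

Answer: 9 steps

w: 2,2,2,2,3,3,3,3
z: 0,0,0,0,0,0,0,0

steps = 9; useful = 60; efficiency = 60/72 = 5/6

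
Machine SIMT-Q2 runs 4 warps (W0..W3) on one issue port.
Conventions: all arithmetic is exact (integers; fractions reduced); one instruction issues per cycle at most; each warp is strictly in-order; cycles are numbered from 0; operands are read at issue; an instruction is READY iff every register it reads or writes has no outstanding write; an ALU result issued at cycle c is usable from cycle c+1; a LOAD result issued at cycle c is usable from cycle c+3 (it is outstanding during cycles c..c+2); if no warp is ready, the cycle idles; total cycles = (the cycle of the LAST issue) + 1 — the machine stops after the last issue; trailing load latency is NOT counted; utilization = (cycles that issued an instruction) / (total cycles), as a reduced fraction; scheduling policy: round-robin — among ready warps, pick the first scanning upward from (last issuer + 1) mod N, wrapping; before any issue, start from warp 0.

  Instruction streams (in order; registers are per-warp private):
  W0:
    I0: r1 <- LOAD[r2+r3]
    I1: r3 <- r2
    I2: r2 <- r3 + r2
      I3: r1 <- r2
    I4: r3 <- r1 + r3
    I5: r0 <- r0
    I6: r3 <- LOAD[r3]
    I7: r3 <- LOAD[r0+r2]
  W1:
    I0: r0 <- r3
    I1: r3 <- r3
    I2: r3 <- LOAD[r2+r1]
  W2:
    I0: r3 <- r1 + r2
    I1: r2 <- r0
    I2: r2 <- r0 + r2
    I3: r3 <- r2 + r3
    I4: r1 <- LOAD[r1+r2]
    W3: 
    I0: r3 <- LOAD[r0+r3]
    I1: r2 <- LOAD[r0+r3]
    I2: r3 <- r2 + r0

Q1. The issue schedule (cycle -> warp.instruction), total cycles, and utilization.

cycle 0: W0.I0
cycle 1: W1.I0
cycle 2: W2.I0
cycle 3: W3.I0
cycle 4: W0.I1
cycle 5: W1.I1
cycle 6: W2.I1
cycle 7: W3.I1
cycle 8: W0.I2
cycle 9: W1.I2
cycle 10: W2.I2
cycle 11: W3.I2
cycle 12: W0.I3
cycle 13: W2.I3
cycle 14: W0.I4
cycle 15: W2.I4
cycle 16: W0.I5
cycle 17: W0.I6
cycle 18: idle
cycle 19: idle
cycle 20: W0.I7

Answer: 21 cycles, utilization 19/21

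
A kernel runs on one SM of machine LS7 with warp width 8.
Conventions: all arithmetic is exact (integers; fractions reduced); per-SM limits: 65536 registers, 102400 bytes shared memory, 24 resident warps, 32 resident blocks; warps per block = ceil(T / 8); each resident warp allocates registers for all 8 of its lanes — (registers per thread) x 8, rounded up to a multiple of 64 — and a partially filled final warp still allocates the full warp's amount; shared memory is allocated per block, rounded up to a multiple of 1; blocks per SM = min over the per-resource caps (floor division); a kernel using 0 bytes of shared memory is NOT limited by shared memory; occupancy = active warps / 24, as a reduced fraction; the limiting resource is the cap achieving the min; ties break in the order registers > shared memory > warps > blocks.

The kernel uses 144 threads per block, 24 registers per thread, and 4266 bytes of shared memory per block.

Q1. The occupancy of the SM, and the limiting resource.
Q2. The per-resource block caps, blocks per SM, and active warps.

Answer: occupancy 3/4, limited by warps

registers: 18 blocks
shared memory: 24 blocks
warps: 1 block
blocks: 32 blocks

Answer: 1 block, 18 active warps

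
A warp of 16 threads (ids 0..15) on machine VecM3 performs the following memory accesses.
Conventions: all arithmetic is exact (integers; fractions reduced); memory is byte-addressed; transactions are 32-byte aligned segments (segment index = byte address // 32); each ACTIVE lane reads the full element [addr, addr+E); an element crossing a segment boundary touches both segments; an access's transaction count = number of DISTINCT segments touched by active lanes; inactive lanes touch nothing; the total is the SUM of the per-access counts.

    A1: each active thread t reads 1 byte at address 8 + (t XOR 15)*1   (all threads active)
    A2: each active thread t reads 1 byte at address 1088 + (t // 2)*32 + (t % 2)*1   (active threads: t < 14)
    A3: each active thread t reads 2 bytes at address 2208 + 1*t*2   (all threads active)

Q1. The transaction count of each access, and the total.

A1: 1 transaction
A2: 7 transactions
A3: 1 transaction

Answer: 1,7,1; total 9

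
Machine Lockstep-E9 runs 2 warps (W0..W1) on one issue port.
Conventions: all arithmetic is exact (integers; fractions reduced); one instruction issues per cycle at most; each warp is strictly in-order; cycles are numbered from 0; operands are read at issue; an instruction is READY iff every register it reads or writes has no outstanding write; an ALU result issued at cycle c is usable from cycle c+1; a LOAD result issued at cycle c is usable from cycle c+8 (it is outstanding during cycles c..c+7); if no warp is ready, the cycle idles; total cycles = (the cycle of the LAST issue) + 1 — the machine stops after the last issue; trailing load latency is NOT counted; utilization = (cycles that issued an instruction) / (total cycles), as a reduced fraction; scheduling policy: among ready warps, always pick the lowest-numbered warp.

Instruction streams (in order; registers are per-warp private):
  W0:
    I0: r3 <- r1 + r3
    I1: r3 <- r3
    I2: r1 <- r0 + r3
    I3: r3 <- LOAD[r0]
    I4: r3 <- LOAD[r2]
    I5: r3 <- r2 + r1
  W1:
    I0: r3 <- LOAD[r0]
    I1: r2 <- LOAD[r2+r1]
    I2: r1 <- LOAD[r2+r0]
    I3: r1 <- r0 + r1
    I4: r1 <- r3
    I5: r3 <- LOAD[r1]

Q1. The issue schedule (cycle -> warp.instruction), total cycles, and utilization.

cycle 0: W0.I0
cycle 1: W0.I1
cycle 2: W0.I2
cycle 3: W0.I3
cycle 4: W1.I0
cycle 5: W1.I1
cycle 6: idle
cycle 7: idle
cycle 8: idle
cycle 9: idle
cycle 10: idle
cycle 11: W0.I4
cycle 12: idle
cycle 13: W1.I2
cycle 14: idle
cycle 15: idle
cycle 16: idle
cycle 17: idle
cycle 18: idle
cycle 19: W0.I5
cycle 20: idle
cycle 21: W1.I3
cycle 22: W1.I4
cycle 23: W1.I5

Answer: 24 cycles, utilization 1/2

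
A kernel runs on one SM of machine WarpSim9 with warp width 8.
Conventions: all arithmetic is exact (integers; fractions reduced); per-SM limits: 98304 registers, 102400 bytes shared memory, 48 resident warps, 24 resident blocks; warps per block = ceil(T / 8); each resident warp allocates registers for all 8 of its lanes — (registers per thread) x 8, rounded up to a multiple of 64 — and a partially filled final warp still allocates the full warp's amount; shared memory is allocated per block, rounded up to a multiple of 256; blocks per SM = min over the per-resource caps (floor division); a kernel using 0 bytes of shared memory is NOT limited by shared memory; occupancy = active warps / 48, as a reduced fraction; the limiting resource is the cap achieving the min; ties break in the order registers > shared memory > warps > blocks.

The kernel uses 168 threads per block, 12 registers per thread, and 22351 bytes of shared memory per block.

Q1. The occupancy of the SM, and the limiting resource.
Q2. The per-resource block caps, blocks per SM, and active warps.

Answer: occupancy 7/8, limited by warps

registers: 36 blocks
shared memory: 4 blocks
warps: 2 blocks
blocks: 24 blocks

Answer: 2 blocks, 42 active warps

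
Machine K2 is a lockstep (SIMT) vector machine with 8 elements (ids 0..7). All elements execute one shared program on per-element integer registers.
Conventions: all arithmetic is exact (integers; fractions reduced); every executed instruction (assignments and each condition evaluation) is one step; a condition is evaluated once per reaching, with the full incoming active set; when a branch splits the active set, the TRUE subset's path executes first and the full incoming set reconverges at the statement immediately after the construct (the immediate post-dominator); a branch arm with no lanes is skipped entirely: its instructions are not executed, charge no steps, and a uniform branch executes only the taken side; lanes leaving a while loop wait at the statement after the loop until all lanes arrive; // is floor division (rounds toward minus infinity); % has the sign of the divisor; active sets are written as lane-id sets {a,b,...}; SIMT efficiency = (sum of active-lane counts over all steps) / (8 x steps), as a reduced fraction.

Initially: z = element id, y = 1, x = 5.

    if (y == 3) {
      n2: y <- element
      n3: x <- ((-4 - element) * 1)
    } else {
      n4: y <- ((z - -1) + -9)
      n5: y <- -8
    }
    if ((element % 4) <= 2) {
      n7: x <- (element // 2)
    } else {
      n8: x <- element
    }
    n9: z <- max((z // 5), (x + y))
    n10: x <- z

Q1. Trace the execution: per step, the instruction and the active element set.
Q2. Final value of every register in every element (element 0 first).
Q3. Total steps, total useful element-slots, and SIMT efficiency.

step 0: eval (y == 3)                {0,1,2,3,4,5,6,7}
step 1: y <- ((z - -1) + -9)         {0,1,2,3,4,5,6,7}
step 2: y <- -8                      {0,1,2,3,4,5,6,7}
step 3: eval ((element % 4) <= 2)    {0,1,2,3,4,5,6,7}
step 4: x <- (element // 2)          {0,1,2,4,5,6}
step 5: x <- element                 {3,7}
step 6: z <- max((z // 5), (x + y))  {0,1,2,3,4,5,6,7}
step 7: x <- z                       {0,1,2,3,4,5,6,7}

Answer: 8 steps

z: 0,0,0,0,0,1,1,1
y: -8,-8,-8,-8,-8,-8,-8,-8
x: 0,0,0,0,0,1,1,1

steps = 8; useful = 56; efficiency = 56/64 = 7/8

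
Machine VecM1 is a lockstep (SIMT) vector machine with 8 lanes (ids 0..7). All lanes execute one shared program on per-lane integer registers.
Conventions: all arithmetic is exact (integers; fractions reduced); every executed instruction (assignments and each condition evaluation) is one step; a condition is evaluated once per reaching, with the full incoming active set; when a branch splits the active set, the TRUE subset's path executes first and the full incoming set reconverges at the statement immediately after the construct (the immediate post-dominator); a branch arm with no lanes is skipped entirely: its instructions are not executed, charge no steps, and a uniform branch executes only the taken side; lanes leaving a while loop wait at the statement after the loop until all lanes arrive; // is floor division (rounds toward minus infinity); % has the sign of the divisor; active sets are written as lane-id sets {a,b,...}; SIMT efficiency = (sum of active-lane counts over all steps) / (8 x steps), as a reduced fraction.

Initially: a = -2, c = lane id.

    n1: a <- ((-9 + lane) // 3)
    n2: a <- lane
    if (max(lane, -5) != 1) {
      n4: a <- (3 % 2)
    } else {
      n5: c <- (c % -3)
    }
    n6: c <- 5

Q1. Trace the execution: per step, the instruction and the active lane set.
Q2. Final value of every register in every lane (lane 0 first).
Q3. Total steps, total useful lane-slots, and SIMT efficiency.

step 0: a <- ((-9 + lane) // 3)      {0,1,2,3,4,5,6,7}
step 1: a <- lane                    {0,1,2,3,4,5,6,7}
step 2: eval (max(lane, -5) != 1)    {0,1,2,3,4,5,6,7}
step 3: a <- (3 % 2)                 {0,2,3,4,5,6,7}
step 4: c <- (c % -3)                {1}
step 5: c <- 5                       {0,1,2,3,4,5,6,7}

Answer: 6 steps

a: 1,1,1,1,1,1,1,1
c: 5,5,5,5,5,5,5,5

steps = 6; useful = 40; efficiency = 40/48 = 5/6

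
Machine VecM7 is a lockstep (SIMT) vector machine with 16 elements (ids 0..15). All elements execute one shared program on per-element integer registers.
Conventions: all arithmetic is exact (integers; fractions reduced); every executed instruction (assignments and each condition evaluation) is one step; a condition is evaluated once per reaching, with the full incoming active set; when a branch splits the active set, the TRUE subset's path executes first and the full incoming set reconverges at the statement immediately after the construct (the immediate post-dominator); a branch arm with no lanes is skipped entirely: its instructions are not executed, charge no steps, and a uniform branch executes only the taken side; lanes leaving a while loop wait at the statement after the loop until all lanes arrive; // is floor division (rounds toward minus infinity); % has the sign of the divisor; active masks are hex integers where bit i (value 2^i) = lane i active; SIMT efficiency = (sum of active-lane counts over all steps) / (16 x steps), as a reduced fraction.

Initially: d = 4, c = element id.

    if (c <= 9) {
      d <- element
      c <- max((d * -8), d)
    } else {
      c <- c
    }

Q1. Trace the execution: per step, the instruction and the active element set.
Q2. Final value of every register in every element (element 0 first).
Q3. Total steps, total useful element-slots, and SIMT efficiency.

step 0: eval (c <= 9)                0xffff
step 1: d <- element                 0x03ff
step 2: c <- max((d * -8), d)        0x03ff
step 3: c <- c                       0xfc00

Answer: 4 steps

d: 0,1,2,3,4,5,6,7,8,9,4,4,4,4,4,4
c: 0,1,2,3,4,5,6,7,8,9,10,11,12,13,14,15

steps = 4; useful = 42; efficiency = 42/64 = 21/32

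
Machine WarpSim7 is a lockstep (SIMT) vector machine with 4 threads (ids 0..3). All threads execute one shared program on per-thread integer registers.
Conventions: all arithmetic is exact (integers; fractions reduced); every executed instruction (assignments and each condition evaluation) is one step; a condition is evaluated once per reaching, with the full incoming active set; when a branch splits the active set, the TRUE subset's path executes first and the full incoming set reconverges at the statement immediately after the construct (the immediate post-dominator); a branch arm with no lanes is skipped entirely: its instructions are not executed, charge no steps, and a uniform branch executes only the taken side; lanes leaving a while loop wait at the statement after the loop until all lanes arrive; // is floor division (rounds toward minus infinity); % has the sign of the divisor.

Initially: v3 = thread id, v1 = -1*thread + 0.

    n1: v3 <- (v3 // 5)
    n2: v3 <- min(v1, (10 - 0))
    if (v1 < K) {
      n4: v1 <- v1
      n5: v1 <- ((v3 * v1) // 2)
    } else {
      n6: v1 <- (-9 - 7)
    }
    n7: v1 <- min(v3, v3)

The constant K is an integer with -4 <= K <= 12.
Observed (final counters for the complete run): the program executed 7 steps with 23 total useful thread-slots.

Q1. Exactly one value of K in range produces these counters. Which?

Answer: K = 0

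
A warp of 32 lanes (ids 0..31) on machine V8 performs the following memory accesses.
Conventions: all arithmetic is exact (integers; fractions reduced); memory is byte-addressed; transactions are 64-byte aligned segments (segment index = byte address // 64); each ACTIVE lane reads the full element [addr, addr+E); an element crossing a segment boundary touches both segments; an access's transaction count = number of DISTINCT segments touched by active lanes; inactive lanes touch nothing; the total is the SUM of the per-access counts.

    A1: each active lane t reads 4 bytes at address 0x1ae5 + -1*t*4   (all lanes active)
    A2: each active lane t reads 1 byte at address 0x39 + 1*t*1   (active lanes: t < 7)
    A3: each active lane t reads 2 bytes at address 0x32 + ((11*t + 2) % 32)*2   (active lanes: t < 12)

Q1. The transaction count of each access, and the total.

A1: 3 transactions
A2: 1 transaction
A3: 2 transactions

Answer: 3,1,2; total 6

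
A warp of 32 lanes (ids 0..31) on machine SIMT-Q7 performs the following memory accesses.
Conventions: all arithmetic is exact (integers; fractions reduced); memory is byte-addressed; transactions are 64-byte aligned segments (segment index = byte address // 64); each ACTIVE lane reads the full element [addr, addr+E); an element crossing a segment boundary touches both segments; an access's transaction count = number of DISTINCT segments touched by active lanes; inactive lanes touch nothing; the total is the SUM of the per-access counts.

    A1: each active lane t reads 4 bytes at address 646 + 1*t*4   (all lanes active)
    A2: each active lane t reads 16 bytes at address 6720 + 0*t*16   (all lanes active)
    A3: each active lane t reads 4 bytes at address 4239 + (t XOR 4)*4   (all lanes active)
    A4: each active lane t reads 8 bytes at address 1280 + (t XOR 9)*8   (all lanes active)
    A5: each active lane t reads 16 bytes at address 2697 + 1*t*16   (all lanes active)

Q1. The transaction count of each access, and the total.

A1: 3 transactions
A2: 1 transaction
A3: 3 transactions
A4: 4 transactions
A5: 9 transactions

Answer: 3,1,3,4,9; total 20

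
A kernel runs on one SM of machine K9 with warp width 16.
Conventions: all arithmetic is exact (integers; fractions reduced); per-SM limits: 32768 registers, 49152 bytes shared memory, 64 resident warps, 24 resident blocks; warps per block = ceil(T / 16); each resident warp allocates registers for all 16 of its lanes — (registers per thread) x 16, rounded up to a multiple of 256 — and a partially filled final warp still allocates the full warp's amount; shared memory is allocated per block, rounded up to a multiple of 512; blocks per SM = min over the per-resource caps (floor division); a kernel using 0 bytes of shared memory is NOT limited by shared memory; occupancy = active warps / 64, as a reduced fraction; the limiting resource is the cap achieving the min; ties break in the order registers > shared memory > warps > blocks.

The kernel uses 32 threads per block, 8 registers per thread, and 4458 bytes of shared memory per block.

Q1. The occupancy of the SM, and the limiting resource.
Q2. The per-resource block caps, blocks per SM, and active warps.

Answer: occupancy 5/16, limited by shared memory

registers: 64 blocks
shared memory: 10 blocks
warps: 32 blocks
blocks: 24 blocks

Answer: 10 blocks, 20 active warps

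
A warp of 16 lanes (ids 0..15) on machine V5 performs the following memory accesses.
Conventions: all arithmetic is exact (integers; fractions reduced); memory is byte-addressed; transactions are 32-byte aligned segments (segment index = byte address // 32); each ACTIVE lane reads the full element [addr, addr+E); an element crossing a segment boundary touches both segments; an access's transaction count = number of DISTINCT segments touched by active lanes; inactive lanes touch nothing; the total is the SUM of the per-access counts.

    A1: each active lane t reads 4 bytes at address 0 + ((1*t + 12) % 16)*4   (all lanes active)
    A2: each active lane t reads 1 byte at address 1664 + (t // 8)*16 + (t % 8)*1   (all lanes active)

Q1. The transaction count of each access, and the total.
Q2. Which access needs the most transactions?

A1: 2 transactions
A2: 1 transaction

Answer: 2,1; total 3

Answer: A1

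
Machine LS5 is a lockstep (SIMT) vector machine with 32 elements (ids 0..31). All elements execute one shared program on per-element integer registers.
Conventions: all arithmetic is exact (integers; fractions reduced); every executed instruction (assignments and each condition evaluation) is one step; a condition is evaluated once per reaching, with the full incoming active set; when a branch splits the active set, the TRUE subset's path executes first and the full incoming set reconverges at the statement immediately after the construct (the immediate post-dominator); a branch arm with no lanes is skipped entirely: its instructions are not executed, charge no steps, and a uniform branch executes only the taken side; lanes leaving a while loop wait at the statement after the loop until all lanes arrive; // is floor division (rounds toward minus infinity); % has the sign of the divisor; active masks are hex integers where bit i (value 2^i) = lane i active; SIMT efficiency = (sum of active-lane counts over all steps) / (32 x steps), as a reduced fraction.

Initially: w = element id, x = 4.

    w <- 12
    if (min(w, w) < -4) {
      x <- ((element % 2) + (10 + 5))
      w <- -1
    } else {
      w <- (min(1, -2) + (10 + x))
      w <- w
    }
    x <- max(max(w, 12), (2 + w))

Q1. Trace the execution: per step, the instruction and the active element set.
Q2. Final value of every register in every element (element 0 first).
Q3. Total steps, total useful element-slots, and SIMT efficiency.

step 0: w <- 12                      0xffffffff
step 1: eval (min(w, w) < -4)        0xffffffff
step 2: w <- (min(1, -2) + (10 + x)) 0xffffffff
step 3: w <- w                       0xffffffff
step 4: x <- max(max(w, 12), (2 + w)) 0xffffffff

Answer: 5 steps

w: 12,12,12,12,12,12,12,12,12,12,12,12,12,12,12,12,12,12,12,12,12,12,12,12,12,12,12,12,12,12,12,12
x: 14,14,14,14,14,14,14,14,14,14,14,14,14,14,14,14,14,14,14,14,14,14,14,14,14,14,14,14,14,14,14,14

steps = 5; useful = 160; efficiency = 160/160 = 1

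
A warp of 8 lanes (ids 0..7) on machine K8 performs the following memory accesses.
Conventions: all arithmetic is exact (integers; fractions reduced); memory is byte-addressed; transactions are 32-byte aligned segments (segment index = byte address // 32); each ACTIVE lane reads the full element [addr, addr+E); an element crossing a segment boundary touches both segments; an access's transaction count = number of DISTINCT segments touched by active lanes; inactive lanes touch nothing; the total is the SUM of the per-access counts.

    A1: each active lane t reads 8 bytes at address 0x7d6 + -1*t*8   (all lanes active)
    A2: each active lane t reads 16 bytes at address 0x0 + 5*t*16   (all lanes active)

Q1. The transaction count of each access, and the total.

A1: 3 transactions
A2: 8 transactions

Answer: 3,8; total 11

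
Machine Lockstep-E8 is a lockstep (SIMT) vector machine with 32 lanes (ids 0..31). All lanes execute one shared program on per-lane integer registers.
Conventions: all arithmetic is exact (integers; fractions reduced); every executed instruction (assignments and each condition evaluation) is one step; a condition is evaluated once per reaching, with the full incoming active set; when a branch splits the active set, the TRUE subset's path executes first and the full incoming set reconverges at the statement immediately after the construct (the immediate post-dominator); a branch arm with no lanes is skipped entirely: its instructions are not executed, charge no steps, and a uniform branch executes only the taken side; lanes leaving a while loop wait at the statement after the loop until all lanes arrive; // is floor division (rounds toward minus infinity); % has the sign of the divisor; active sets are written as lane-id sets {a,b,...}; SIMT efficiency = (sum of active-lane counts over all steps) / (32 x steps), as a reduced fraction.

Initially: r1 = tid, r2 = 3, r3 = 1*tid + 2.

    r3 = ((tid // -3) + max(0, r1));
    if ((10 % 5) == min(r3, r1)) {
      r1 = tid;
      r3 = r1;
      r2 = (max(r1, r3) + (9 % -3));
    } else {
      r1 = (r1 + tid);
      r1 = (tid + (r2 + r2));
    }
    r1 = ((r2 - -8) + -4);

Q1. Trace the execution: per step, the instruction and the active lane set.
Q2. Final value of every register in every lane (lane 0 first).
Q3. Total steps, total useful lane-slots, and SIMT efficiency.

step 0: r3 <- ((tid // -3) + max(0, r1)) {0,1,2,3,4,5,6,7,8,9,10,11,12,13,14,15,16,17,18,19,20,21,22,23,24,25,26,27,28,29,30,31}
step 1: eval ((10 % 5) == min(r3, r1)) {0,1,2,3,4,5,6,7,8,9,10,11,12,13,14,15,16,17,18,19,20,21,22,23,24,25,26,27,28,29,30,31}
step 2: r1 <- tid                    {0,1}
step 3: r3 <- r1                     {0,1}
step 4: r2 <- (max(r1, r3) + (9 % -3)) {0,1}
step 5: r1 <- (r1 + tid)             {2,3,4,5,6,7,8,9,10,11,12,13,14,15,16,17,18,19,20,21,22,23,24,25,26,27,28,29,30,31}
step 6: r1 <- (tid + (r2 + r2))      {2,3,4,5,6,7,8,9,10,11,12,13,14,15,16,17,18,19,20,21,22,23,24,25,26,27,28,29,30,31}
step 7: r1 <- ((r2 - -8) + -4)       {0,1,2,3,4,5,6,7,8,9,10,11,12,13,14,15,16,17,18,19,20,21,22,23,24,25,26,27,28,29,30,31}

Answer: 8 steps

r1: 4,5,7,7,7,7,7,7,7,7,7,7,7,7,7,7,7,7,7,7,7,7,7,7,7,7,7,7,7,7,7,7
r2: 0,1,3,3,3,3,3,3,3,3,3,3,3,3,3,3,3,3,3,3,3,3,3,3,3,3,3,3,3,3,3,3
r3: 0,1,1,2,2,3,4,4,5,6,6,7,8,8,9,10,10,11,12,12,13,14,14,15,16,16,17,18,18,19,20,20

steps = 8; useful = 162; efficiency = 162/256 = 81/128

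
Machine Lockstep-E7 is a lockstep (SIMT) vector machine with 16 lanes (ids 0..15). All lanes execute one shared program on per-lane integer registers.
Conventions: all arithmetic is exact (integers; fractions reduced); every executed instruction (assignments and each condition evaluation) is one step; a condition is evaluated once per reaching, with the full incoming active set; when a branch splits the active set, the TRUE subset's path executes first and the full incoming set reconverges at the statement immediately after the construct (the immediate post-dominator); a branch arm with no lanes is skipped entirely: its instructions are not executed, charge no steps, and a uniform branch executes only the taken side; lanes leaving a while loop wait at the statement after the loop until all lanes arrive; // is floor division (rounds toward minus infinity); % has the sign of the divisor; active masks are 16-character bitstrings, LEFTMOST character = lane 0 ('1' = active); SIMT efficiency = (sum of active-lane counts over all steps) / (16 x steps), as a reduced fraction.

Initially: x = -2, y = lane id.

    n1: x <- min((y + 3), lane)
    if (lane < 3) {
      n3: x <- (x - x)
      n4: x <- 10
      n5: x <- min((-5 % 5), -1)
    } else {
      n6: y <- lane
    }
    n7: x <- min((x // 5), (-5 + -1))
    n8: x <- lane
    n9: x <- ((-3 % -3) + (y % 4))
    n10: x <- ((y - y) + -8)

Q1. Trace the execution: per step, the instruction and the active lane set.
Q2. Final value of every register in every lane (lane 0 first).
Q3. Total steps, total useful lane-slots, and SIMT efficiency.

step 0: x <- min((y + 3), lane)      1111111111111111
step 1: eval (lane < 3)              1111111111111111
step 2: x <- (x - x)                 1110000000000000
step 3: x <- 10                      1110000000000000
step 4: x <- min((-5 % 5), -1)       1110000000000000
step 5: y <- lane                    0001111111111111
step 6: x <- min((x // 5), (-5 + -1)) 1111111111111111
step 7: x <- lane                    1111111111111111
step 8: x <- ((-3 % -3) + (y % 4))   1111111111111111
step 9: x <- ((y - y) + -8)          1111111111111111

Answer: 10 steps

x: -8,-8,-8,-8,-8,-8,-8,-8,-8,-8,-8,-8,-8,-8,-8,-8
y: 0,1,2,3,4,5,6,7,8,9,10,11,12,13,14,15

steps = 10; useful = 118; efficiency = 118/160 = 59/80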